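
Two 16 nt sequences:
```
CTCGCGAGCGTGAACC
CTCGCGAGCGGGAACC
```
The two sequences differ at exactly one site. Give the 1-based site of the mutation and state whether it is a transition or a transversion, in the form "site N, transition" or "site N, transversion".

The sequences differ only at site 11: T→G (pyrimidine→purine), a transversion.

site 11, transversion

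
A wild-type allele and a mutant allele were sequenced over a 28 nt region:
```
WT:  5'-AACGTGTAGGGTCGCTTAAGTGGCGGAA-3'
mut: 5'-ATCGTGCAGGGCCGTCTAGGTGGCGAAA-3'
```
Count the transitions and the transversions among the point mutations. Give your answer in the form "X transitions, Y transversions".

6 transitions, 1 transversion

Transitions (purine↔purine or pyrimidine↔pyrimidine): 7 T→C, 12 T→C, 15 C→T, 16 T→C, 19 A→G, 26 G→A.
Transversions (purine↔pyrimidine): 2 A→T.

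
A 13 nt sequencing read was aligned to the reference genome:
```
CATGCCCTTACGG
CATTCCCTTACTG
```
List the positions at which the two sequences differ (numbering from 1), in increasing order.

Differences at position 4 (G→T), position 12 (G→T).

4, 12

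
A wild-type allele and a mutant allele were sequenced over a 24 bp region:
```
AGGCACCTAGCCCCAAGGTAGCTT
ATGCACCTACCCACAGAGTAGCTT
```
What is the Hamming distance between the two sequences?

5

Mismatches (1-based): base 2: G→T; base 10: G→C; base 13: C→A; base 16: A→G; base 17: G→A.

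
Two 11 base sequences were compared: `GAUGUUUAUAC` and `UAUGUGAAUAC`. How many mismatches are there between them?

3

The sequences differ at bases 1, 6, 7 (1-based) — 3 in total.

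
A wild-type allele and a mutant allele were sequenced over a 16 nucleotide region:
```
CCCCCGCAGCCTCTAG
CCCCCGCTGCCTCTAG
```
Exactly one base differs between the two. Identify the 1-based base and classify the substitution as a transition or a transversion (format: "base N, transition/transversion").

base 8, transversion

Base 8 changes A→T. A is a purine and T is a pyrimidine, so this is a transversion.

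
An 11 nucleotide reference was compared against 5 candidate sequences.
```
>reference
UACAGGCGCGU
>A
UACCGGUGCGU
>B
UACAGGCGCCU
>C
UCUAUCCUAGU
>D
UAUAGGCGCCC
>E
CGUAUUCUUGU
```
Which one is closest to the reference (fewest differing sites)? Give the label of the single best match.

A differs at 2 sites; B differs at 1 site; C differs at 6 sites; D differs at 3 sites; E differs at 7 sites. The closest is B.

B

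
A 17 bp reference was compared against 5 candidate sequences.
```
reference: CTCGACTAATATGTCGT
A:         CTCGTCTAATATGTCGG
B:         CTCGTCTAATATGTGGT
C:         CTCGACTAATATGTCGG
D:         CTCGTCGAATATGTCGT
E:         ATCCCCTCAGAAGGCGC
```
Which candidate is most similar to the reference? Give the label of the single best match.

C

A differs at 2 sites; B differs at 2 sites; C differs at 1 site; D differs at 2 sites; E differs at 8 sites. The closest is C.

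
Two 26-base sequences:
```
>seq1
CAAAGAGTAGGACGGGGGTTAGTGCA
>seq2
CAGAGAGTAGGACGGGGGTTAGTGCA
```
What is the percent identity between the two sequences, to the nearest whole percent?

1 position differs (3), so 25 of 26 match: 25/26 = 96.15%.

96%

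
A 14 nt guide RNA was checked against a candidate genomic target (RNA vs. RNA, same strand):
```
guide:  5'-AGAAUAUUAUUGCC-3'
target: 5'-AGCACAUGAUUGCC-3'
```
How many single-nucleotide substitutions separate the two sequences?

Comparing position by position, 3 positions differ: 3 (A/C), 5 (U/C), 8 (U/G).

3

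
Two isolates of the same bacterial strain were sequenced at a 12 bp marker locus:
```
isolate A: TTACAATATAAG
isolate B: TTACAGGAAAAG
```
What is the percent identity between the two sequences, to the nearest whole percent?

75%

Mismatches at positions 6, 7, 9 (1-based): 3 of 12.
Identical positions: 9/12 = 75% → 75%.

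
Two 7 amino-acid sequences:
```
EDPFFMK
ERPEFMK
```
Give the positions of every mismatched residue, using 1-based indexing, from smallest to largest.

Differences at position 2 (D→R), position 4 (F→E).

2, 4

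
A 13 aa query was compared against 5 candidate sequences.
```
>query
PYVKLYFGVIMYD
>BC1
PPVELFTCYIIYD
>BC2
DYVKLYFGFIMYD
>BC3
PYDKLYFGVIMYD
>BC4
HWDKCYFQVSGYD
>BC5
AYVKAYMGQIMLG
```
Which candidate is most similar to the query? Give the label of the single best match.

BC3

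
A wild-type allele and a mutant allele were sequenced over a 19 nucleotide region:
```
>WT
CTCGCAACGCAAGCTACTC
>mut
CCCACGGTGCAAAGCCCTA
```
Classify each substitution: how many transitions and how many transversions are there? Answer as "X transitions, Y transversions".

7 transitions, 3 transversions

Transitions (purine↔purine or pyrimidine↔pyrimidine): 2 T→C, 4 G→A, 6 A→G, 7 A→G, 8 C→T, 13 G→A, 15 T→C.
Transversions (purine↔pyrimidine): 14 C→G, 16 A→C, 19 C→A.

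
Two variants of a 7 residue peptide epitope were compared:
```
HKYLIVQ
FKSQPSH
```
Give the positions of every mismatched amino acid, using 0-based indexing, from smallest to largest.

0, 2, 3, 4, 5, 6

Differences at position 0 (H→F), position 2 (Y→S), position 3 (L→Q), position 4 (I→P), position 5 (V→S), position 6 (Q→H).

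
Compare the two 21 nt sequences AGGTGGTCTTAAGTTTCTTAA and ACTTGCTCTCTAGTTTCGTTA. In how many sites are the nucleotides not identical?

7

Mismatches (1-based): site 2: G→C; site 3: G→T; site 6: G→C; site 10: T→C; site 11: A→T; site 18: T→G; site 20: A→T.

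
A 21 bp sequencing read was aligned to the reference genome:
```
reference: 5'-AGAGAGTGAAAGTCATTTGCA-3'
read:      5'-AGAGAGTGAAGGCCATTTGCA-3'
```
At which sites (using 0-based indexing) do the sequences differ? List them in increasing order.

Differences at site 10 (A→G), site 12 (T→C).

10, 12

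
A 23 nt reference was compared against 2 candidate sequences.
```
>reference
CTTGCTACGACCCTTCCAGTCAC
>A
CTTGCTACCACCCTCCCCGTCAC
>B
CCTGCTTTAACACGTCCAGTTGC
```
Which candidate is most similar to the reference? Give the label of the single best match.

A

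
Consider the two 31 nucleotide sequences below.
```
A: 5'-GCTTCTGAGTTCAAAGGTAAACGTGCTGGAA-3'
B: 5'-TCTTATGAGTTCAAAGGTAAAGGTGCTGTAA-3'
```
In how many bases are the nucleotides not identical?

4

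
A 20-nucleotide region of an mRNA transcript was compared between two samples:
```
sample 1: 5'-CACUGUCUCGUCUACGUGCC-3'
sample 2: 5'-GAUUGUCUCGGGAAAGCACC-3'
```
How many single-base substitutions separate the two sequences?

8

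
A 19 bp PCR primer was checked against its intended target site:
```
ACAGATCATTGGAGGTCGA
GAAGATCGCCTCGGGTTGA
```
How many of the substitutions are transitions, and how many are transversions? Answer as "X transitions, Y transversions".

Transitions (purine↔purine or pyrimidine↔pyrimidine): 1 A→G, 8 A→G, 9 T→C, 10 T→C, 13 A→G, 17 C→T.
Transversions (purine↔pyrimidine): 2 C→A, 11 G→T, 12 G→C.

6 transitions, 3 transversions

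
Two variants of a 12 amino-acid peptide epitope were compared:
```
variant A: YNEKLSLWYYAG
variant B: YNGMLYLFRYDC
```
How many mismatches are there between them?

7

The sequences differ at residues 3, 4, 6, 8, 9, 11, 12 (1-based) — 7 in total.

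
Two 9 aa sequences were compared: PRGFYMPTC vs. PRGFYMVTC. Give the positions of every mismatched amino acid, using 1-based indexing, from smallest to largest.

7

Scanning 1-based: 7: P/V.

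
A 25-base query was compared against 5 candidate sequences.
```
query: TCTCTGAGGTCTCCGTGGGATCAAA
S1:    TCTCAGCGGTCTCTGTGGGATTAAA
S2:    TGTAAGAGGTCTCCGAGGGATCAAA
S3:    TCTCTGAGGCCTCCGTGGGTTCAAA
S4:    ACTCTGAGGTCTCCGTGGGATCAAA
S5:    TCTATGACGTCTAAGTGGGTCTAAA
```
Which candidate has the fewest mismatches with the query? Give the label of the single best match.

Hamming distances to query — S1: 4; S2: 4; S3: 2; S4: 1; S5: 7.
Smallest is S4 with 1 mismatch.

S4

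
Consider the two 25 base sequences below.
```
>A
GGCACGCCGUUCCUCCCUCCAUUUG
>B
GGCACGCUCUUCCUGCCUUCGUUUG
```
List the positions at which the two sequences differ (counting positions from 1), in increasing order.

Differences at position 8 (C→U), position 9 (G→C), position 15 (C→G), position 19 (C→U), position 21 (A→G).

8, 9, 15, 19, 21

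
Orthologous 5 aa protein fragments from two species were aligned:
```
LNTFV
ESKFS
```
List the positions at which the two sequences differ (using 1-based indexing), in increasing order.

Differences at position 1 (L→E), position 2 (N→S), position 3 (T→K), position 5 (V→S).

1, 2, 3, 5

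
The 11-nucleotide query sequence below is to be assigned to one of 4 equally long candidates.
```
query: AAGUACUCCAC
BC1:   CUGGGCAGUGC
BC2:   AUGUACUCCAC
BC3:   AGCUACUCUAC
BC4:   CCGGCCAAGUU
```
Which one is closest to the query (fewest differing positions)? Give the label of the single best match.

BC1 differs at 8 positions; BC2 differs at 1 position; BC3 differs at 3 positions; BC4 differs at 9 positions. The closest is BC2.

BC2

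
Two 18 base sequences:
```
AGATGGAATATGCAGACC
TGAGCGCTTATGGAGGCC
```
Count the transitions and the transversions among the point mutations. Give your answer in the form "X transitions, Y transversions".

Mismatches (1-based):
site 1: A→T (purine→pyrimidine, transversion)
site 4: T→G (pyrimidine→purine, transversion)
site 5: G→C (purine→pyrimidine, transversion)
site 7: A→C (purine→pyrimidine, transversion)
site 8: A→T (purine→pyrimidine, transversion)
site 13: C→G (pyrimidine→purine, transversion)
site 16: A→G (purine→purine, transition)

1 transition, 6 transversions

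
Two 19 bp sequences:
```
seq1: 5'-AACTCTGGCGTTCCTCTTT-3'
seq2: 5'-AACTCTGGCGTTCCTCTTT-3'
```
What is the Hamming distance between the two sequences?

0

No positions differ; the sequences are identical.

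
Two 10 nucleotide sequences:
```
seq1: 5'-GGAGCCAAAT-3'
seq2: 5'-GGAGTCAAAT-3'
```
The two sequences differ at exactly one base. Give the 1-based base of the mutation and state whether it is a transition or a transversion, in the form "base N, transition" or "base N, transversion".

base 5, transition

The sequences differ only at base 5: C→T (pyrimidine→pyrimidine), a transition.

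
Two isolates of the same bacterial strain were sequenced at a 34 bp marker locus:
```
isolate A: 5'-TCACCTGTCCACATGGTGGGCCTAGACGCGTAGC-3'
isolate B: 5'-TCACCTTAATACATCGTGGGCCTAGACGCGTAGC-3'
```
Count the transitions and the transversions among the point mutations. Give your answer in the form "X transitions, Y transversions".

1 transition, 4 transversions

Mismatches (1-based):
base 7: G→T (purine→pyrimidine, transversion)
base 8: T→A (pyrimidine→purine, transversion)
base 9: C→A (pyrimidine→purine, transversion)
base 10: C→T (pyrimidine→pyrimidine, transition)
base 15: G→C (purine→pyrimidine, transversion)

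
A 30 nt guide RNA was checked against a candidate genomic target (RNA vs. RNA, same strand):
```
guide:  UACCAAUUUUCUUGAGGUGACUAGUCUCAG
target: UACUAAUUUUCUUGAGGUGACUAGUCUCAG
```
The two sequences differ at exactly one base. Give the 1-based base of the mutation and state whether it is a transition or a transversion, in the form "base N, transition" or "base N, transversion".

base 4, transition

The sequences differ only at base 4: C→U (pyrimidine→pyrimidine), a transition.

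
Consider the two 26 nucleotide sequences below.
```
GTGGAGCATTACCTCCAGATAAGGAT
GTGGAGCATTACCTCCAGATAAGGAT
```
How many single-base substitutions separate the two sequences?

No positions differ; the sequences are identical.

0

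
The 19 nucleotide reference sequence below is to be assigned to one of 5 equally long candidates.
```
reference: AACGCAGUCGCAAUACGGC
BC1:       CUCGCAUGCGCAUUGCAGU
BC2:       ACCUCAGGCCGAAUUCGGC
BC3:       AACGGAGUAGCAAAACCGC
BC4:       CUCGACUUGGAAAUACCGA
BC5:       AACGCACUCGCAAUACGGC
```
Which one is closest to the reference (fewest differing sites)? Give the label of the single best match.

BC5

Hamming distances to reference — BC1: 8; BC2: 6; BC3: 4; BC4: 9; BC5: 1.
Smallest is BC5 with 1 mismatch.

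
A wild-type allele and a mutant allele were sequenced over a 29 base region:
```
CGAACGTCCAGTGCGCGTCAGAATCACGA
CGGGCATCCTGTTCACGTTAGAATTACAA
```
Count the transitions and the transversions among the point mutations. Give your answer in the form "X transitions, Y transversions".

7 transitions, 2 transversions

Mismatches (1-based):
site 3: A→G (purine→purine, transition)
site 4: A→G (purine→purine, transition)
site 6: G→A (purine→purine, transition)
site 10: A→T (purine→pyrimidine, transversion)
site 13: G→T (purine→pyrimidine, transversion)
site 15: G→A (purine→purine, transition)
site 19: C→T (pyrimidine→pyrimidine, transition)
site 25: C→T (pyrimidine→pyrimidine, transition)
site 28: G→A (purine→purine, transition)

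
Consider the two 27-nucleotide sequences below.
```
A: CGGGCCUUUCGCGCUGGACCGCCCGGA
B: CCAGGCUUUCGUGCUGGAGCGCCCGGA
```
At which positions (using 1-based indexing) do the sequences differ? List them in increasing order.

2, 3, 5, 12, 19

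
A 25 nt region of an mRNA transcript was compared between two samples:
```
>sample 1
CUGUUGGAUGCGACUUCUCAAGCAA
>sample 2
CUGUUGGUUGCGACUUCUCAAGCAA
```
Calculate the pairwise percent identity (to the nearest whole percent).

96%

Mismatch at position 8 (1-based): 1 of 25.
Identical positions: 24/25 = 96% → 96%.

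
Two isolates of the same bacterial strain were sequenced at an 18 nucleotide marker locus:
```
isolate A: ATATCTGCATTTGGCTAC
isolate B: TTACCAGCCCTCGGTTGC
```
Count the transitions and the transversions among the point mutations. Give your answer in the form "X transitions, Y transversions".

Mismatches (1-based):
position 1: A→T (purine→pyrimidine, transversion)
position 4: T→C (pyrimidine→pyrimidine, transition)
position 6: T→A (pyrimidine→purine, transversion)
position 9: A→C (purine→pyrimidine, transversion)
position 10: T→C (pyrimidine→pyrimidine, transition)
position 12: T→C (pyrimidine→pyrimidine, transition)
position 15: C→T (pyrimidine→pyrimidine, transition)
position 17: A→G (purine→purine, transition)

5 transitions, 3 transversions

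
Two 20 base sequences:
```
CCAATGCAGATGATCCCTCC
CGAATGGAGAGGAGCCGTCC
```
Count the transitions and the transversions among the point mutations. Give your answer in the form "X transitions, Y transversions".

Transitions (purine↔purine or pyrimidine↔pyrimidine): none.
Transversions (purine↔pyrimidine): 2 C→G, 7 C→G, 11 T→G, 14 T→G, 17 C→G.

0 transitions, 5 transversions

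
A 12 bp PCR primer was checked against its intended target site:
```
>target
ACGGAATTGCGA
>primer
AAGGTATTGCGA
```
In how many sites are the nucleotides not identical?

2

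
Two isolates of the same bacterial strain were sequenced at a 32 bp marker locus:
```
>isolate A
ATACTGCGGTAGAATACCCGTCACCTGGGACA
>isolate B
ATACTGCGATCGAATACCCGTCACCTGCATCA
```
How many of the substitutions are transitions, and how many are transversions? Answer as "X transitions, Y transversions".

Mismatches (1-based):
site 9: G→A (purine→purine, transition)
site 11: A→C (purine→pyrimidine, transversion)
site 28: G→C (purine→pyrimidine, transversion)
site 29: G→A (purine→purine, transition)
site 30: A→T (purine→pyrimidine, transversion)

2 transitions, 3 transversions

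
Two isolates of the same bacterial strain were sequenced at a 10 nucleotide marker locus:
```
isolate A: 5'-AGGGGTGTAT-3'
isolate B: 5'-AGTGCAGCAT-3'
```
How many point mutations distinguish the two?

4

Mismatches (1-based): base 3: G→T; base 5: G→C; base 6: T→A; base 8: T→C.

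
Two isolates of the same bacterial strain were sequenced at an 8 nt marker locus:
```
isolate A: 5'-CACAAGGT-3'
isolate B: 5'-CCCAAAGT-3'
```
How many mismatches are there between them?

2

Comparing position by position, 2 sites differ: 2 (A/C), 6 (G/A).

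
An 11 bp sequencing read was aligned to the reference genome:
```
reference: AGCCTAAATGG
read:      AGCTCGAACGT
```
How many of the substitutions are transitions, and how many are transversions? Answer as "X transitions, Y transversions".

4 transitions, 1 transversion

Transitions (purine↔purine or pyrimidine↔pyrimidine): 4 C→T, 5 T→C, 6 A→G, 9 T→C.
Transversions (purine↔pyrimidine): 11 G→T.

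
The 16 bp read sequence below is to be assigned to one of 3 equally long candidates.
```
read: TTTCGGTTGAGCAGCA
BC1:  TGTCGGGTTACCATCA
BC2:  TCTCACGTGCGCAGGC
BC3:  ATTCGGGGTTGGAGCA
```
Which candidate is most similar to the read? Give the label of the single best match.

BC1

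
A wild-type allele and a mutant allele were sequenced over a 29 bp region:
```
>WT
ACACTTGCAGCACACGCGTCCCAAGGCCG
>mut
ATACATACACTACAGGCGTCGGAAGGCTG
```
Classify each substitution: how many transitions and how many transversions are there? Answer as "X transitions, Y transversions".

4 transitions, 5 transversions

Mismatches (1-based):
base 2: C→T (pyrimidine→pyrimidine, transition)
base 5: T→A (pyrimidine→purine, transversion)
base 7: G→A (purine→purine, transition)
base 10: G→C (purine→pyrimidine, transversion)
base 11: C→T (pyrimidine→pyrimidine, transition)
base 15: C→G (pyrimidine→purine, transversion)
base 21: C→G (pyrimidine→purine, transversion)
base 22: C→G (pyrimidine→purine, transversion)
base 28: C→T (pyrimidine→pyrimidine, transition)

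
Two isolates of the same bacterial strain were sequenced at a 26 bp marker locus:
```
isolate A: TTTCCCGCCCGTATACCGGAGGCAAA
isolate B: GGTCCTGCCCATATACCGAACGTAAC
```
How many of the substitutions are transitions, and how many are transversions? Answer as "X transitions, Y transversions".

Mismatches (1-based):
site 1: T→G (pyrimidine→purine, transversion)
site 2: T→G (pyrimidine→purine, transversion)
site 6: C→T (pyrimidine→pyrimidine, transition)
site 11: G→A (purine→purine, transition)
site 19: G→A (purine→purine, transition)
site 21: G→C (purine→pyrimidine, transversion)
site 23: C→T (pyrimidine→pyrimidine, transition)
site 26: A→C (purine→pyrimidine, transversion)

4 transitions, 4 transversions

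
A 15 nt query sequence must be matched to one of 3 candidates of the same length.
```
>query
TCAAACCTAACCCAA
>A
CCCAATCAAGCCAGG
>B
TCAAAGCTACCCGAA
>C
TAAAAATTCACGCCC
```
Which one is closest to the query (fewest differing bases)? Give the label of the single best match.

Hamming distances to query — A: 8; B: 3; C: 7.
Smallest is B with 3 mismatches.

B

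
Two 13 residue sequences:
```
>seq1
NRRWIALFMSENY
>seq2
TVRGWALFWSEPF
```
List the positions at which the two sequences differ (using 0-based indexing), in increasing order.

0, 1, 3, 4, 8, 11, 12

Differences at position 0 (N→T), position 1 (R→V), position 3 (W→G), position 4 (I→W), position 8 (M→W), position 11 (N→P), position 12 (Y→F).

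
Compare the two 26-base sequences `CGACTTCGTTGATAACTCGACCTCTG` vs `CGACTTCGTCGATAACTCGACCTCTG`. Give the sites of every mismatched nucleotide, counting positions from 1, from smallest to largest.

10

Differences at site 10 (T→C).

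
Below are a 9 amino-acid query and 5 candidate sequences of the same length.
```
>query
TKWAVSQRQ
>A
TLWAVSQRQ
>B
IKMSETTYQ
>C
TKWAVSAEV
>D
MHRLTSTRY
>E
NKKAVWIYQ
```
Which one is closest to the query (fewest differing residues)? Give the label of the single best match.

Hamming distances to query — A: 1; B: 7; C: 3; D: 7; E: 5.
Smallest is A with 1 mismatch.

A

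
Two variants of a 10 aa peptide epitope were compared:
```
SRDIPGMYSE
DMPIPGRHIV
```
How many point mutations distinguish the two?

7

The sequences differ at positions 1, 2, 3, 7, 8, 9, 10 (1-based) — 7 in total.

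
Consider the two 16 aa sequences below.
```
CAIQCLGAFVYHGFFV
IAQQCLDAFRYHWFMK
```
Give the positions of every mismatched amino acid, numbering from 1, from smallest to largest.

Scanning 1-based: 1: C/I; 3: I/Q; 7: G/D; 10: V/R; 13: G/W; 15: F/M; 16: V/K.

1, 3, 7, 10, 13, 15, 16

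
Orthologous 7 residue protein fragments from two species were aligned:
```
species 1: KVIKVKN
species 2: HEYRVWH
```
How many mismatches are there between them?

6

Mismatches (1-based): residue 1: K→H; residue 2: V→E; residue 3: I→Y; residue 4: K→R; residue 6: K→W; residue 7: N→H.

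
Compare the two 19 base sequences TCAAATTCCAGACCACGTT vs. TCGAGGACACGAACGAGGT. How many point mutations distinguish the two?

The sequences differ at positions 3, 5, 6, 7, 9, 10, 13, 15, 16, 18 (1-based) — 10 in total.

10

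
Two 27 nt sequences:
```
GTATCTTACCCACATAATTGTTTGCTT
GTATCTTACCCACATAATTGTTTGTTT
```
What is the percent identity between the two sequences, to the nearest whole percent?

96%

Mismatch at position 25 (1-based): 1 of 27.
Identical positions: 26/27 = 96.3% → 96%.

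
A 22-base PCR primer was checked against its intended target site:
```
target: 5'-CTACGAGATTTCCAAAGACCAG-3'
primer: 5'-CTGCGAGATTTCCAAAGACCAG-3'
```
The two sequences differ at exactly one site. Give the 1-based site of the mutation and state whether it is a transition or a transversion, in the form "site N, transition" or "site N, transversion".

Site 3 changes A→G. A is a purine and G is a purine, so this is a transition.

site 3, transition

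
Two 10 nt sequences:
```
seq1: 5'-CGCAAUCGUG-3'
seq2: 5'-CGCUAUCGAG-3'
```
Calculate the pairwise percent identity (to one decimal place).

80.0%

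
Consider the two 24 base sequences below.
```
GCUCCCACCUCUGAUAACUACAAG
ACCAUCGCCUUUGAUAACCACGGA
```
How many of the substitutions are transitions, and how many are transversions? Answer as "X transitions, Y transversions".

9 transitions, 1 transversion

Mismatches (1-based):
site 1: G→A (purine→purine, transition)
site 3: U→C (pyrimidine→pyrimidine, transition)
site 4: C→A (pyrimidine→purine, transversion)
site 5: C→U (pyrimidine→pyrimidine, transition)
site 7: A→G (purine→purine, transition)
site 11: C→U (pyrimidine→pyrimidine, transition)
site 19: U→C (pyrimidine→pyrimidine, transition)
site 22: A→G (purine→purine, transition)
site 23: A→G (purine→purine, transition)
site 24: G→A (purine→purine, transition)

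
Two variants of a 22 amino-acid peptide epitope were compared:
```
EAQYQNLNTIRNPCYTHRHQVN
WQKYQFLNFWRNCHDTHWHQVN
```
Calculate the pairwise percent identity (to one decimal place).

10 positions differ (1, 2, 3, 6, 9, 10, 13, 14, 15, 18), so 12 of 22 match: 12/22 = 54.55%.

54.5%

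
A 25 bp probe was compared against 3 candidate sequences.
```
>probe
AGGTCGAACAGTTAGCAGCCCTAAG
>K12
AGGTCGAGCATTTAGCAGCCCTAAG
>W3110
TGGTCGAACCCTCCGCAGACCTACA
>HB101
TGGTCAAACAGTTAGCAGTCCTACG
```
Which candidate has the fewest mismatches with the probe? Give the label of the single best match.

K12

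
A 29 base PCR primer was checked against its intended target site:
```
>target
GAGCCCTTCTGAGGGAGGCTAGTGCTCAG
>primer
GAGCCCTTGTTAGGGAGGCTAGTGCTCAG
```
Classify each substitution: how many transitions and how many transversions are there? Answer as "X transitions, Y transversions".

Mismatches (1-based):
site 9: C→G (pyrimidine→purine, transversion)
site 11: G→T (purine→pyrimidine, transversion)

0 transitions, 2 transversions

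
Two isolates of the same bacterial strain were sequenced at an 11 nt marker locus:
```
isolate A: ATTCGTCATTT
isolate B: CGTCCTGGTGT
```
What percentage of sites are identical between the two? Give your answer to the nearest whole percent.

6 positions differ (1, 2, 5, 7, 8, 10), so 5 of 11 match: 5/11 = 45.45%.

45%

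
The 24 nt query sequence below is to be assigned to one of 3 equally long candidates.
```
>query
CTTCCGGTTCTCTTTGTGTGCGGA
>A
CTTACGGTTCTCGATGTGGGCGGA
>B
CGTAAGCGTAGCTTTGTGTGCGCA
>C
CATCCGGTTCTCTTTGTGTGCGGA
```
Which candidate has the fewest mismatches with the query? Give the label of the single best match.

C

A differs at 4 positions; B differs at 8 positions; C differs at 1 position. The closest is C.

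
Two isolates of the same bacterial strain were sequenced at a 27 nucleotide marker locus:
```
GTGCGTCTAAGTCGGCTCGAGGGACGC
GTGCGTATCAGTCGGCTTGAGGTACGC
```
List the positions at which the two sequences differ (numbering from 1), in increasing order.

Scanning 1-based: 7: C/A; 9: A/C; 18: C/T; 23: G/T.

7, 9, 18, 23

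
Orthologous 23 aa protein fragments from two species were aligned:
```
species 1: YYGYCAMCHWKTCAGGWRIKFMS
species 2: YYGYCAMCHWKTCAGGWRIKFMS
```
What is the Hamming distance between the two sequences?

No positions differ; the sequences are identical.

0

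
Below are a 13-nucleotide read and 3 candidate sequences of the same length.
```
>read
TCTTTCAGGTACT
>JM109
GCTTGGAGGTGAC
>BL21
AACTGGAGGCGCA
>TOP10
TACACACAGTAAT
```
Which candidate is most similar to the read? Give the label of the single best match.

JM109

Hamming distances to read — JM109: 6; BL21: 8; TOP10: 8.
Smallest is JM109 with 6 mismatches.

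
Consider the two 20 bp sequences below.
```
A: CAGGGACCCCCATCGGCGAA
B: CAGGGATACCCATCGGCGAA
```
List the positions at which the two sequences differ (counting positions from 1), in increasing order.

7, 8

Differences at position 7 (C→T), position 8 (C→A).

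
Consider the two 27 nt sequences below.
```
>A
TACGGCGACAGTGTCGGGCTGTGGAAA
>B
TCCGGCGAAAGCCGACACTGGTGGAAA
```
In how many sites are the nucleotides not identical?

11

The sequences differ at sites 2, 9, 12, 13, 14, 15, 16, 17, 18, 19, 20 (1-based) — 11 in total.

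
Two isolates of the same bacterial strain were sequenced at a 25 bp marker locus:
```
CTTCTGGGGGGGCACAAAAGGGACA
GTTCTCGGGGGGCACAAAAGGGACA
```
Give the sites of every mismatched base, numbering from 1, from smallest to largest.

1, 6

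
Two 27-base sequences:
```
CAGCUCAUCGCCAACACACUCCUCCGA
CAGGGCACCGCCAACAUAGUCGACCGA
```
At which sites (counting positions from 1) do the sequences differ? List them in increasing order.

4, 5, 8, 17, 19, 22, 23

Differences at site 4 (C→G), site 5 (U→G), site 8 (U→C), site 17 (C→U), site 19 (C→G), site 22 (C→G), site 23 (U→A).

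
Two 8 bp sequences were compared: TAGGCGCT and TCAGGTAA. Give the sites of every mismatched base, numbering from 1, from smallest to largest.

2, 3, 5, 6, 7, 8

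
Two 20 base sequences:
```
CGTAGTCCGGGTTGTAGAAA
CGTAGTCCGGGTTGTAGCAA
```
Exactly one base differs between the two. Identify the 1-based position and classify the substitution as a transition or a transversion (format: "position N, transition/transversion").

position 18, transversion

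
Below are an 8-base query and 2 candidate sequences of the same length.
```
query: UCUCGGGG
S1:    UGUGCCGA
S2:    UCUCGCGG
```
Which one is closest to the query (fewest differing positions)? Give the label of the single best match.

S2

S1 differs at 5 positions; S2 differs at 1 position. The closest is S2.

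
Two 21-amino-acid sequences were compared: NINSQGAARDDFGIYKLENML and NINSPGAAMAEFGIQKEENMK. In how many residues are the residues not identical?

7

Comparing position by position, 7 residues differ: 5 (Q/P), 9 (R/M), 10 (D/A), 11 (D/E), 15 (Y/Q), 17 (L/E), 21 (L/K).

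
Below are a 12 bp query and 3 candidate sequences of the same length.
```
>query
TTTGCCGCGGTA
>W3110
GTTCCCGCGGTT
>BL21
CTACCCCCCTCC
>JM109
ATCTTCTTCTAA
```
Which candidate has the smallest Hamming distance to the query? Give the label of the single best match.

Hamming distances to query — W3110: 3; BL21: 8; JM109: 9.
Smallest is W3110 with 3 mismatches.

W3110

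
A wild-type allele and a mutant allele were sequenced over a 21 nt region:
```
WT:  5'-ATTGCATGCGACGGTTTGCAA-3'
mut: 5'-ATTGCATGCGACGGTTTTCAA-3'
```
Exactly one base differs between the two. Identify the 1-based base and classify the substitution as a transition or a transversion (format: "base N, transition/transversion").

The sequences differ only at base 18: G→T (purine→pyrimidine), a transversion.

base 18, transversion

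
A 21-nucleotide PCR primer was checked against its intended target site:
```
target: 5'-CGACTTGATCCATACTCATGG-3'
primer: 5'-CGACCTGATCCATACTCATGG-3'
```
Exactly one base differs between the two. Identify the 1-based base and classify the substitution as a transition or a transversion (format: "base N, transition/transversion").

The sequences differ only at base 5: T→C (pyrimidine→pyrimidine), a transition.

base 5, transition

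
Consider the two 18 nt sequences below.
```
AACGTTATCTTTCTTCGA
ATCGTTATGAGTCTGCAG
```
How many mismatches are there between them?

7

Comparing position by position, 7 sites differ: 2 (A/T), 9 (C/G), 10 (T/A), 11 (T/G), 15 (T/G), 17 (G/A), 18 (A/G).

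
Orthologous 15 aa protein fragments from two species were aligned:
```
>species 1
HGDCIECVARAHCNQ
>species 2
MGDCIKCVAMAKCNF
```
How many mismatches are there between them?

Mismatches (1-based): position 1: H→M; position 6: E→K; position 10: R→M; position 12: H→K; position 15: Q→F.

5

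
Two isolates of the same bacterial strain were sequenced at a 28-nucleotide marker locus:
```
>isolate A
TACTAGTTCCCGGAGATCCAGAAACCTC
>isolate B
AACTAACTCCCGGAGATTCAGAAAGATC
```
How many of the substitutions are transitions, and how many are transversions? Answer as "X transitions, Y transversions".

Transitions (purine↔purine or pyrimidine↔pyrimidine): 6 G→A, 7 T→C, 18 C→T.
Transversions (purine↔pyrimidine): 1 T→A, 25 C→G, 26 C→A.

3 transitions, 3 transversions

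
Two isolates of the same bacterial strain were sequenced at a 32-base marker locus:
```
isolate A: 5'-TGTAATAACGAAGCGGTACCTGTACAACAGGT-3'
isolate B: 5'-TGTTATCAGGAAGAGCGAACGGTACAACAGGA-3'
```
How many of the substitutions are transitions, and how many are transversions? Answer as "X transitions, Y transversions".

0 transitions, 9 transversions

Transitions (purine↔purine or pyrimidine↔pyrimidine): none.
Transversions (purine↔pyrimidine): 4 A→T, 7 A→C, 9 C→G, 14 C→A, 16 G→C, 17 T→G, 19 C→A, 21 T→G, 32 T→A.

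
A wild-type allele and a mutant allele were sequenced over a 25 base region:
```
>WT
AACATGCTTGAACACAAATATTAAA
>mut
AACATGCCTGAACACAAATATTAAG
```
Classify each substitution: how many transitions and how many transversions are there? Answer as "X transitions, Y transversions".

2 transitions, 0 transversions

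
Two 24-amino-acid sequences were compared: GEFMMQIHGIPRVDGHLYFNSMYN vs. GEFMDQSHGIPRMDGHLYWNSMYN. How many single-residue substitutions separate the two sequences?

Comparing position by position, 4 positions differ: 5 (M/D), 7 (I/S), 13 (V/M), 19 (F/W).

4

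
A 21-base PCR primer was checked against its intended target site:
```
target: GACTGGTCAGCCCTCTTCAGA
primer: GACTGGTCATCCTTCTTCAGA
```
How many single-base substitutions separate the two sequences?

2

Mismatches (1-based): position 10: G→T; position 13: C→T.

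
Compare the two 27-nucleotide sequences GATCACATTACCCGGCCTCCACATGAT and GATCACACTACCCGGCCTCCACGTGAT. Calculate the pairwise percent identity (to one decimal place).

92.6%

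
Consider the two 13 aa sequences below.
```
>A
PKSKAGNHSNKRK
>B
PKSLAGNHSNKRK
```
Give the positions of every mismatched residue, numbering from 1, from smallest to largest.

Scanning 1-based: 4: K/L.

4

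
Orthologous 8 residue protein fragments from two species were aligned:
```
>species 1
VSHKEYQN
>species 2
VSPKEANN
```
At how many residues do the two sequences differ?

The sequences differ at residues 3, 6, 7 (1-based) — 3 in total.

3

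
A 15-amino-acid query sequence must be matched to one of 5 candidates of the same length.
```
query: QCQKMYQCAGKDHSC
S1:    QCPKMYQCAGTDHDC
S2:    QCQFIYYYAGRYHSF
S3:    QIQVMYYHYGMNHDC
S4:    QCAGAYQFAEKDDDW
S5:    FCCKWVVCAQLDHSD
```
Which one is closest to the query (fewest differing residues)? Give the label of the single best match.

S1

S1 differs at 3 residues; S2 differs at 7 residues; S3 differs at 8 residues; S4 differs at 8 residues; S5 differs at 8 residues. The closest is S1.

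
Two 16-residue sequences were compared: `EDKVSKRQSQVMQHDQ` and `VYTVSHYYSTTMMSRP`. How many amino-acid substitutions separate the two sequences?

12

Comparing position by position, 12 residues differ: 1 (E/V), 2 (D/Y), 3 (K/T), 6 (K/H), 7 (R/Y), 8 (Q/Y), 10 (Q/T), 11 (V/T), 13 (Q/M), 14 (H/S), 15 (D/R), 16 (Q/P).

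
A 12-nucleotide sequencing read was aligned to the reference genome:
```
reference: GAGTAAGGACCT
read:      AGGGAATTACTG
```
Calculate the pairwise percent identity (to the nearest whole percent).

42%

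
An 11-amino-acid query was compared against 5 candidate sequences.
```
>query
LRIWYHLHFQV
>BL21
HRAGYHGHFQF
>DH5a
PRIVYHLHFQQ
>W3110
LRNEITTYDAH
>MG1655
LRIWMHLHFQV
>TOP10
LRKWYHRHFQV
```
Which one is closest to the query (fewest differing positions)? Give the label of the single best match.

MG1655

BL21 differs at 5 positions; DH5a differs at 3 positions; W3110 differs at 9 positions; MG1655 differs at 1 position; TOP10 differs at 2 positions. The closest is MG1655.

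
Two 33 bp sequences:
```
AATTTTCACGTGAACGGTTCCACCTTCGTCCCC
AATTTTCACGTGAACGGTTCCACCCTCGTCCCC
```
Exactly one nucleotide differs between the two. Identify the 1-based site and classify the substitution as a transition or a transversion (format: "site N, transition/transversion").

site 25, transition

The sequences differ only at site 25: T→C (pyrimidine→pyrimidine), a transition.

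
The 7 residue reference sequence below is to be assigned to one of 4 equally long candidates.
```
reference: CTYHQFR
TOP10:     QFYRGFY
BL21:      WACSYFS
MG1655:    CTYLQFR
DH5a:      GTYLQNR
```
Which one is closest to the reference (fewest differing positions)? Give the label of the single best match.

MG1655

Hamming distances to reference — TOP10: 5; BL21: 6; MG1655: 1; DH5a: 3.
Smallest is MG1655 with 1 mismatch.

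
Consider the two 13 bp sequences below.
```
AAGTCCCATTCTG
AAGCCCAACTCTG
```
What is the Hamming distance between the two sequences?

3

Comparing position by position, 3 sites differ: 4 (T/C), 7 (C/A), 9 (T/C).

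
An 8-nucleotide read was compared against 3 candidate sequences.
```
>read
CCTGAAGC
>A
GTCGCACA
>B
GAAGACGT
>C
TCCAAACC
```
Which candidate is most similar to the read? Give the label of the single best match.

Hamming distances to read — A: 6; B: 5; C: 4.
Smallest is C with 4 mismatches.

C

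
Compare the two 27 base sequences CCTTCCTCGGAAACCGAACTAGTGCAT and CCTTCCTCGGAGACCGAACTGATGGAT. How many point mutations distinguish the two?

Comparing position by position, 4 bases differ: 12 (A/G), 21 (A/G), 22 (G/A), 25 (C/G).

4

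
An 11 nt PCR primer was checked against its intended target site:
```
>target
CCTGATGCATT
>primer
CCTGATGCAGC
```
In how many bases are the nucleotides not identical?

Comparing position by position, 2 bases differ: 10 (T/G), 11 (T/C).

2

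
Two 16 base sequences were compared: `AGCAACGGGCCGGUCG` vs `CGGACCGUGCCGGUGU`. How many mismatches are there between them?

Mismatches (1-based): position 1: A→C; position 3: C→G; position 5: A→C; position 8: G→U; position 15: C→G; position 16: G→U.

6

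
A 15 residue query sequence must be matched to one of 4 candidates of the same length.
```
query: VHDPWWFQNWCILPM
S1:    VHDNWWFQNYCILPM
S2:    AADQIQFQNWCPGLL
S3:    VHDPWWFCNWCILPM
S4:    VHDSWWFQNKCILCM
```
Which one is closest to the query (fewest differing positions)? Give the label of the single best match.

S3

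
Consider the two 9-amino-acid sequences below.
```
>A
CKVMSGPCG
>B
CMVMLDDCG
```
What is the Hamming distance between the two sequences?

Mismatches (1-based): position 2: K→M; position 5: S→L; position 6: G→D; position 7: P→D.

4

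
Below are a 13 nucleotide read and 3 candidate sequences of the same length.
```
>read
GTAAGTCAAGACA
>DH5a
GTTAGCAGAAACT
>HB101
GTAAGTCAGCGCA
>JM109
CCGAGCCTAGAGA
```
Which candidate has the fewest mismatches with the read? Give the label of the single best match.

Hamming distances to read — DH5a: 6; HB101: 3; JM109: 6.
Smallest is HB101 with 3 mismatches.

HB101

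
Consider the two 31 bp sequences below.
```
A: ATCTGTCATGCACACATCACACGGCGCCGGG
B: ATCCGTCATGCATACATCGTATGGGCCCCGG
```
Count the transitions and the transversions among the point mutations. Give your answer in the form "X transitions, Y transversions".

5 transitions, 3 transversions

Mismatches (1-based):
base 4: T→C (pyrimidine→pyrimidine, transition)
base 13: C→T (pyrimidine→pyrimidine, transition)
base 19: A→G (purine→purine, transition)
base 20: C→T (pyrimidine→pyrimidine, transition)
base 22: C→T (pyrimidine→pyrimidine, transition)
base 25: C→G (pyrimidine→purine, transversion)
base 26: G→C (purine→pyrimidine, transversion)
base 29: G→C (purine→pyrimidine, transversion)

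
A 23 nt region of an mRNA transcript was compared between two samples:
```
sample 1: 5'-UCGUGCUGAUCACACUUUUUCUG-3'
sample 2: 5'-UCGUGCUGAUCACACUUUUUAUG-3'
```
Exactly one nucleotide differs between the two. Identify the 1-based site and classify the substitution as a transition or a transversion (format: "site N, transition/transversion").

site 21, transversion

Site 21 changes C→A. C is a pyrimidine and A is a purine, so this is a transversion.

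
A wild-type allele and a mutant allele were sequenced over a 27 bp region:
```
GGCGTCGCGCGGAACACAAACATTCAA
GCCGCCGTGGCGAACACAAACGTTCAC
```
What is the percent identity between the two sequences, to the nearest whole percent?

74%

7 positions differ (2, 5, 8, 10, 11, 22, 27), so 20 of 27 match: 20/27 = 74.07%.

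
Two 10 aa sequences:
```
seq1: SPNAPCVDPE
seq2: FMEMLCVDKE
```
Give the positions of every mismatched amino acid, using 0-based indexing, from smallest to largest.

Scanning 0-based: 0: S/F; 1: P/M; 2: N/E; 3: A/M; 4: P/L; 8: P/K.

0, 1, 2, 3, 4, 8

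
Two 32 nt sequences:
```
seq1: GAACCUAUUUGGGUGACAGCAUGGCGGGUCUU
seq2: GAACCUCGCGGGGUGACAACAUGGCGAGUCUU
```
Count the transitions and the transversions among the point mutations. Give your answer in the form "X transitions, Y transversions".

3 transitions, 3 transversions

Mismatches (1-based):
position 7: A→C (purine→pyrimidine, transversion)
position 8: U→G (pyrimidine→purine, transversion)
position 9: U→C (pyrimidine→pyrimidine, transition)
position 10: U→G (pyrimidine→purine, transversion)
position 19: G→A (purine→purine, transition)
position 27: G→A (purine→purine, transition)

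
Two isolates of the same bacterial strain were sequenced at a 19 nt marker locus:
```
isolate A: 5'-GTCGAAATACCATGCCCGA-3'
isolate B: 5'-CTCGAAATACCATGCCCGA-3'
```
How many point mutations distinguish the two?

Comparing position by position, 1 base differs: 1 (G/C).

1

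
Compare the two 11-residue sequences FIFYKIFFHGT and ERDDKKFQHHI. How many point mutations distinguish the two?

8

The sequences differ at positions 1, 2, 3, 4, 6, 8, 10, 11 (1-based) — 8 in total.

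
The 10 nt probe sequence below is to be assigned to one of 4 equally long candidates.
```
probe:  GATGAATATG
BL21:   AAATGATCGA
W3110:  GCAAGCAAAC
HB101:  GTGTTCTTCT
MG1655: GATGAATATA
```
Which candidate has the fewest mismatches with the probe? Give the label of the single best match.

MG1655

Hamming distances to probe — BL21: 7; W3110: 8; HB101: 8; MG1655: 1.
Smallest is MG1655 with 1 mismatch.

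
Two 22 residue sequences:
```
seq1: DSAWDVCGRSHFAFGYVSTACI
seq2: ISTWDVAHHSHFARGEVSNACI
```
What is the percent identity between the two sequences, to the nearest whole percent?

Mismatches at positions 1, 3, 7, 8, 9, 14, 16, 19 (1-based): 8 of 22.
Identical positions: 14/22 = 63.64% → 64%.

64%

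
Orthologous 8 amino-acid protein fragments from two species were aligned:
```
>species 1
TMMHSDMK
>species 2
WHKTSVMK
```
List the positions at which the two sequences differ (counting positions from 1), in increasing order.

1, 2, 3, 4, 6

Differences at position 1 (T→W), position 2 (M→H), position 3 (M→K), position 4 (H→T), position 6 (D→V).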